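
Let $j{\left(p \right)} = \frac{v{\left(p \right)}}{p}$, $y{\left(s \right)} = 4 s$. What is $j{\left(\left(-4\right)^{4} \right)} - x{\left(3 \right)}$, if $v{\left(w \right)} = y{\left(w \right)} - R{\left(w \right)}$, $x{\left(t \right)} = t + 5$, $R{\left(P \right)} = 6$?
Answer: $- \frac{515}{128} \approx -4.0234$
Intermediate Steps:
$x{\left(t \right)} = 5 + t$
$v{\left(w \right)} = -6 + 4 w$ ($v{\left(w \right)} = 4 w - 6 = -6 + 4 w$)
$j{\left(p \right)} = \frac{-6 + 4 p}{p}$
$j{\left(\left(-4\right)^{4} \right)} - x{\left(3 \right)} = \left(4 - \frac{6}{\left(-4\right)^{4}}\right) - \left(5 + 3\right) = \left(4 - \frac{6}{256}\right) - 8 = \left(4 - \frac{3}{128}\right) - 8 = \frac{509}{128} - 8 = - \frac{515}{128}$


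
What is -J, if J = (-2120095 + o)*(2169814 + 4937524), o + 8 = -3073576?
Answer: 36913232116502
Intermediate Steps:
o = -3073584 (o = -8 - 3073576 = -3073584)
J = -36913232116502 (J = (-2120095 - 3073584)*(2169814 + 4937524) = -5193679*7107338 = -36913232116502)
-J = -1*(-36913232116502) = 36913232116502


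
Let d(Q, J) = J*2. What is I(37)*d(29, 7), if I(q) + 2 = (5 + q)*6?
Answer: 3500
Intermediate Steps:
d(Q, J) = 2*J
I(q) = 28 + 6*q (I(q) = -2 + (5 + q)*6 = -2 + (30 + 6*q) = 28 + 6*q)
I(37)*d(29, 7) = (28 + 6*37)*(2*7) = (28 + 222)*14 = 250*14 = 3500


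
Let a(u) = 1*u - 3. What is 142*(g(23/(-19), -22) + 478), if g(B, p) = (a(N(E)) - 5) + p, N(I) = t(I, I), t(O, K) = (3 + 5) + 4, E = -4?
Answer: 65320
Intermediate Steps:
t(O, K) = 12 (t(O, K) = 8 + 4 = 12)
N(I) = 12
a(u) = -3 + u (a(u) = u - 3 = -3 + u)
g(B, p) = 4 + p (g(B, p) = ((-3 + 12) - 5) + p = (9 - 5) + p = 4 + p)
142*(g(23/(-19), -22) + 478) = 142*((4 - 22) + 478) = 142*(-18 + 478) = 142*460 = 65320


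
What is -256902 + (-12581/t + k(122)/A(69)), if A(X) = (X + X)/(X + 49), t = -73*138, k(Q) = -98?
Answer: -862954113/3358 ≈ -2.5698e+5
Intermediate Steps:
t = -10074
A(X) = 2*X/(49 + X) (A(X) = (2*X)/(49 + X) = 2*X/(49 + X))
-256902 + (-12581/t + k(122)/A(69)) = -256902 + (-12581/(-10074) - 98/(2*69/(49 + 69))) = -256902 + (-12581*(-1/10074) - 98/(2*69/118)) = -256902 + (547/438 - 98/(2*69*(1/118))) = -256902 + (547/438 - 98/69/59) = -256902 + (547/438 - 98*59/69) = -256902 + (547/438 - 5782/69) = -256902 - 277197/3358 = -862954113/3358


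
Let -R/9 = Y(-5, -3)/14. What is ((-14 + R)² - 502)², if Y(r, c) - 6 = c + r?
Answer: 278122329/2401 ≈ 1.1584e+5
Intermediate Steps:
Y(r, c) = 6 + c + r (Y(r, c) = 6 + (c + r) = 6 + c + r)
R = 9/7 (R = -9*(6 - 3 - 5)/14 = -(-18)/14 = -9*(-⅐) = 9/7 ≈ 1.2857)
((-14 + R)² - 502)² = ((-14 + 9/7)² - 502)² = ((-89/7)² - 502)² = (7921/49 - 502)² = (-16677/49)² = 278122329/2401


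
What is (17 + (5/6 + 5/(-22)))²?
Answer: 337561/1089 ≈ 309.97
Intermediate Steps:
(17 + (5/6 + 5/(-22)))² = (17 + (5*(⅙) + 5*(-1/22)))² = (17 + (⅚ - 5/22))² = (17 + 20/33)² = (581/33)² = 337561/1089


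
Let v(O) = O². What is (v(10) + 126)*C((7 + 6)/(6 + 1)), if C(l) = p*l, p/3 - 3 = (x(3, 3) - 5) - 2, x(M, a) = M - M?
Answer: -35256/7 ≈ -5036.6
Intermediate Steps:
x(M, a) = 0
p = -12 (p = 9 + 3*((0 - 5) - 2) = 9 + 3*(-5 - 2) = 9 + 3*(-7) = 9 - 21 = -12)
C(l) = -12*l
(v(10) + 126)*C((7 + 6)/(6 + 1)) = (10² + 126)*(-12*(7 + 6)/(6 + 1)) = (100 + 126)*(-156/7) = 226*(-156/7) = -35256/7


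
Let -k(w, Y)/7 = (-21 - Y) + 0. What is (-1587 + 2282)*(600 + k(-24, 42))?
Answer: 723495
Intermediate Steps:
k(w, Y) = 147 + 7*Y (k(w, Y) = -7*((-21 - Y) + 0) = -7*(-21 - Y) = 147 + 7*Y)
(-1587 + 2282)*(600 + k(-24, 42)) = (-1587 + 2282)*(600 + (147 + 7*42)) = 695*(600 + (147 + 294)) = 695*(600 + 441) = 695*1041 = 723495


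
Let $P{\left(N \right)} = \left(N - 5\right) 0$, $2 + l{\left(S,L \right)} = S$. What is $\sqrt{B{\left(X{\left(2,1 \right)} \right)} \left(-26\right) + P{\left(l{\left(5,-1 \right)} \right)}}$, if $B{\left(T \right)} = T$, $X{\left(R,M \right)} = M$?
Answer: $i \sqrt{26} \approx 5.099 i$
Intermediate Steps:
$l{\left(S,L \right)} = -2 + S$
$P{\left(N \right)} = 0$ ($P{\left(N \right)} = \left(-5 + N\right) 0 = 0$)
$\sqrt{B{\left(X{\left(2,1 \right)} \right)} \left(-26\right) + P{\left(l{\left(5,-1 \right)} \right)}} = \sqrt{1 \left(-26\right) + 0} = \sqrt{-26 + 0} = \sqrt{-26} = i \sqrt{26}$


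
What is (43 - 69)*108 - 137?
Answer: -2945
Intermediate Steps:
(43 - 69)*108 - 137 = -26*108 - 137 = -2808 - 137 = -2945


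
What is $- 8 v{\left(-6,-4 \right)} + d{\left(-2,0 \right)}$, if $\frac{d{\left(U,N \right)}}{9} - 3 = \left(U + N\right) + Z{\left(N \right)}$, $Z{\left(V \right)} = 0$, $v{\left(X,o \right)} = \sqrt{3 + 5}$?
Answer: $9 - 16 \sqrt{2} \approx -13.627$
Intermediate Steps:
$v{\left(X,o \right)} = 2 \sqrt{2}$ ($v{\left(X,o \right)} = \sqrt{8} = 2 \sqrt{2}$)
$d{\left(U,N \right)} = 27 + 9 N + 9 U$ ($d{\left(U,N \right)} = 27 + 9 \left(\left(U + N\right) + 0\right) = 27 + 9 \left(\left(N + U\right) + 0\right) = 27 + 9 \left(N + U\right) = 27 + \left(9 N + 9 U\right) = 27 + 9 N + 9 U$)
$- 8 v{\left(-6,-4 \right)} + d{\left(-2,0 \right)} = - 8 \cdot 2 \sqrt{2} + \left(27 + 9 \cdot 0 + 9 \left(-2\right)\right) = - 16 \sqrt{2} + \left(27 + 0 - 18\right) = - 16 \sqrt{2} + 9 = 9 - 16 \sqrt{2}$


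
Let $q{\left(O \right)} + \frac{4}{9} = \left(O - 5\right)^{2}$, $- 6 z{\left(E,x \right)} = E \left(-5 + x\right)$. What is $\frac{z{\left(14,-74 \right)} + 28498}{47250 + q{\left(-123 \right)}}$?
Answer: $\frac{19857}{44054} \approx 0.45074$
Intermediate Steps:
$z{\left(E,x \right)} = - \frac{E \left(-5 + x\right)}{6}$
$q{\left(O \right)} = - \frac{4}{9} + \left(-5 + O\right)^{2}$ ($q{\left(O \right)} = - \frac{4}{9} + \left(O - 5\right)^{2} = - \frac{4}{9} + \left(-5 + O\right)^{2}$)
$\frac{z{\left(14,-74 \right)} + 28498}{47250 + q{\left(-123 \right)}} = \frac{\frac{1}{6} \cdot 14 \left(5 - -74\right) + 28498}{47250 - \left(\frac{4}{9} - \left(-5 - 123\right)^{2}\right)} = \frac{\frac{1}{6} \cdot 14 \left(5 + 74\right) + 28498}{47250 - \left(\frac{4}{9} - \left(-128\right)^{2}\right)} = \frac{\frac{1}{6} \cdot 14 \cdot 79 + 28498}{47250 + \left(- \frac{4}{9} + 16384\right)} = \frac{\frac{553}{3} + 28498}{47250 + \frac{147452}{9}} = \frac{86047}{3 \cdot \frac{572702}{9}} = \frac{86047}{3} \cdot \frac{9}{572702} = \frac{19857}{44054}$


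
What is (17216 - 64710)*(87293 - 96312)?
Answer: 428348386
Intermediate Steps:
(17216 - 64710)*(87293 - 96312) = -47494*(-9019) = 428348386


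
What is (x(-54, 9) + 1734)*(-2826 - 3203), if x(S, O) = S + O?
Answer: -10182981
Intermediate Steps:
x(S, O) = O + S
(x(-54, 9) + 1734)*(-2826 - 3203) = ((9 - 54) + 1734)*(-2826 - 3203) = (-45 + 1734)*(-6029) = 1689*(-6029) = -10182981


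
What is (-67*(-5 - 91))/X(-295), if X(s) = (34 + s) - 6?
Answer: -2144/89 ≈ -24.090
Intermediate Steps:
X(s) = 28 + s
(-67*(-5 - 91))/X(-295) = (-67*(-5 - 91))/(28 - 295) = -67*(-96)/(-267) = 6432*(-1/267) = -2144/89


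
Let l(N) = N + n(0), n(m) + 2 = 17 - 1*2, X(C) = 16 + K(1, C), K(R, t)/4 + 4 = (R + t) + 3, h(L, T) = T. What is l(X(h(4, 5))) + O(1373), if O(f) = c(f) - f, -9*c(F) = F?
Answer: -13289/9 ≈ -1476.6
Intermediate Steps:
c(F) = -F/9
K(R, t) = -4 + 4*R + 4*t (K(R, t) = -16 + 4*((R + t) + 3) = -16 + 4*(3 + R + t) = -16 + (12 + 4*R + 4*t) = -4 + 4*R + 4*t)
X(C) = 16 + 4*C (X(C) = 16 + (-4 + 4*1 + 4*C) = 16 + (-4 + 4 + 4*C) = 16 + 4*C)
n(m) = 13 (n(m) = -2 + (17 - 1*2) = -2 + (17 - 2) = -2 + 15 = 13)
l(N) = 13 + N (l(N) = N + 13 = 13 + N)
O(f) = -10*f/9 (O(f) = -f/9 - f = -10*f/9)
l(X(h(4, 5))) + O(1373) = (13 + (16 + 4*5)) - 10/9*1373 = (13 + (16 + 20)) - 13730/9 = (13 + 36) - 13730/9 = 49 - 13730/9 = -13289/9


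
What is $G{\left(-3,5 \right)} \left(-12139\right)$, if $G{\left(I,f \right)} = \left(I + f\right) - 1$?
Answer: $-12139$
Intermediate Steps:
$G{\left(I,f \right)} = -1 + I + f$
$G{\left(-3,5 \right)} \left(-12139\right) = \left(-1 - 3 + 5\right) \left(-12139\right) = 1 \left(-12139\right) = -12139$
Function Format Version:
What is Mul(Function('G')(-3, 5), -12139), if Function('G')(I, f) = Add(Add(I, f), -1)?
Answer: -12139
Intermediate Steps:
Function('G')(I, f) = Add(-1, I, f)
Mul(Function('G')(-3, 5), -12139) = Mul(Add(-1, -3, 5), -12139) = Mul(1, -12139) = -12139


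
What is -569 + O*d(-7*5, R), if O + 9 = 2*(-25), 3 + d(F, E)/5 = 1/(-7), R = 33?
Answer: 2507/7 ≈ 358.14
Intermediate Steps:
d(F, E) = -110/7 (d(F, E) = -15 + 5/(-7) = -15 + 5*(-1/7) = -15 - 5/7 = -110/7)
O = -59 (O = -9 + 2*(-25) = -9 - 50 = -59)
-569 + O*d(-7*5, R) = -569 - 59*(-110/7) = -569 + 6490/7 = 2507/7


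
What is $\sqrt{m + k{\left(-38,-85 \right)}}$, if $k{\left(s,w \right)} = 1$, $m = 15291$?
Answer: $2 \sqrt{3823} \approx 123.66$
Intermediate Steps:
$\sqrt{m + k{\left(-38,-85 \right)}} = \sqrt{15291 + 1} = \sqrt{15292} = 2 \sqrt{3823}$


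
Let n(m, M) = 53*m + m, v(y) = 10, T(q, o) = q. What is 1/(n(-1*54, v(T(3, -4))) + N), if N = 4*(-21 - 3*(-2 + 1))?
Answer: -1/2988 ≈ -0.00033467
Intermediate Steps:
n(m, M) = 54*m
N = -72 (N = 4*(-21 - 3*(-1)) = 4*(-21 + 3) = 4*(-18) = -72)
1/(n(-1*54, v(T(3, -4))) + N) = 1/(54*(-1*54) - 72) = 1/(54*(-54) - 72) = 1/(-2916 - 72) = 1/(-2988) = -1/2988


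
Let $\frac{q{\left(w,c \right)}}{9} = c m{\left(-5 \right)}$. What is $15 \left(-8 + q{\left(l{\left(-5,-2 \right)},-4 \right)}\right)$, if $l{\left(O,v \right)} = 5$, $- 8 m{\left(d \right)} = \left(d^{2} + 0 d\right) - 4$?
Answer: $\frac{2595}{2} \approx 1297.5$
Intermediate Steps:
$m{\left(d \right)} = \frac{1}{2} - \frac{d^{2}}{8}$ ($m{\left(d \right)} = - \frac{\left(d^{2} + 0 d\right) - 4}{8} = - \frac{\left(d^{2} + 0\right) - 4}{8} = - \frac{d^{2} - 4}{8} = - \frac{-4 + d^{2}}{8} = \frac{1}{2} - \frac{d^{2}}{8}$)
$q{\left(w,c \right)} = - \frac{189 c}{8}$ ($q{\left(w,c \right)} = 9 c \left(\frac{1}{2} - \frac{\left(-5\right)^{2}}{8}\right) = 9 c \left(\frac{1}{2} - \frac{25}{8}\right) = 9 c \left(- \frac{21}{8}\right) = 9 \left(- \frac{21 c}{8}\right) = - \frac{189 c}{8}$)
$15 \left(-8 + q{\left(l{\left(-5,-2 \right)},-4 \right)}\right) = 15 \left(-8 - - \frac{189}{2}\right) = 15 \left(-8 + \frac{189}{2}\right) = 15 \cdot \frac{173}{2} = \frac{2595}{2}$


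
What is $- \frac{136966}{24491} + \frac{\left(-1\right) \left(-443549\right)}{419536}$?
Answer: $- \frac{46599209217}{10274856176} \approx -4.5353$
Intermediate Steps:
$- \frac{136966}{24491} + \frac{\left(-1\right) \left(-443549\right)}{419536} = \left(-136966\right) \frac{1}{24491} + 443549 \cdot \frac{1}{419536} = - \frac{136966}{24491} + \frac{443549}{419536} = - \frac{46599209217}{10274856176}$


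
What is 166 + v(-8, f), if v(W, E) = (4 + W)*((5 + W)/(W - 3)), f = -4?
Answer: 1814/11 ≈ 164.91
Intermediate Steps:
v(W, E) = (4 + W)*(5 + W)/(-3 + W) (v(W, E) = (4 + W)*((5 + W)/(-3 + W)) = (4 + W)*(5 + W)/(-3 + W))
166 + v(-8, f) = 166 + (20 + (-8)**2 + 9*(-8))/(-3 - 8) = 166 + (20 + 64 - 72)/(-11) = 166 - 1/11*12 = 166 - 12/11 = 1814/11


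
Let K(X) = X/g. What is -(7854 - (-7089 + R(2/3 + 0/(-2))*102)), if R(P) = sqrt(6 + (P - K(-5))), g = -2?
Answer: -14943 + 85*sqrt(6) ≈ -14735.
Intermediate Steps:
K(X) = -X/2 (K(X) = X/(-2) = X*(-1/2) = -X/2)
R(P) = sqrt(7/2 + P) (R(P) = sqrt(6 + (P - (-1)*(-5)/2)) = sqrt(6 + (P - 1*5/2)) = sqrt(6 + (P - 5/2)) = sqrt(6 + (-5/2 + P)) = sqrt(7/2 + P))
-(7854 - (-7089 + R(2/3 + 0/(-2))*102)) = -(7854 - (-7089 + (sqrt(14 + 4*(2/3 + 0/(-2)))/2)*102)) = -(7854 - (-7089 + (sqrt(14 + 4*(2*(1/3) + 0*(-1/2)))/2)*102)) = -(7854 - (-7089 + (sqrt(14 + 4*(2/3 + 0))/2)*102)) = -(7854 - (-7089 + (sqrt(14 + 4*(2/3))/2)*102)) = -(7854 - (-7089 + (sqrt(14 + 8/3)/2)*102)) = -(7854 - (-7089 + (sqrt(50/3)/2)*102)) = -(7854 - (-7089 + ((5*sqrt(6)/3)/2)*102)) = -(7854 - (-7089 + (5*sqrt(6)/6)*102)) = -(7854 - (-7089 + 85*sqrt(6))) = -(7854 + (7089 - 85*sqrt(6))) = -(14943 - 85*sqrt(6)) = -14943 + 85*sqrt(6)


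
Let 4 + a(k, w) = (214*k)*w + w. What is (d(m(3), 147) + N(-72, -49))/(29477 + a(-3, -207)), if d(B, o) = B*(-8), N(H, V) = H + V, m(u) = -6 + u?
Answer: -97/162160 ≈ -0.00059817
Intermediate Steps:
d(B, o) = -8*B
a(k, w) = -4 + w + 214*k*w (a(k, w) = -4 + ((214*k)*w + w) = -4 + (214*k*w + w) = -4 + (w + 214*k*w) = -4 + w + 214*k*w)
(d(m(3), 147) + N(-72, -49))/(29477 + a(-3, -207)) = (-8*(-6 + 3) + (-72 - 49))/(29477 + (-4 - 207 + 214*(-3)*(-207))) = (-8*(-3) - 121)/(29477 + (-4 - 207 + 132894)) = (24 - 121)/(29477 + 132683) = -97/162160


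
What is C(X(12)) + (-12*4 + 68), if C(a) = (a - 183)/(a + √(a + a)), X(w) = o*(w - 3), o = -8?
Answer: 1735/74 + 85*I/148 ≈ 23.446 + 0.57432*I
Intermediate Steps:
X(w) = 24 - 8*w (X(w) = -8*(w - 3) = -8*(-3 + w) = 24 - 8*w)
C(a) = (-183 + a)/(a + √2*√a) (C(a) = (-183 + a)/(a + √(2*a)) = (-183 + a)/(a + √2*√a))
C(X(12)) + (-12*4 + 68) = (-183 + (24 - 8*12))/((24 - 8*12) + √2*√(24 - 8*12)) + (-12*4 + 68) = (-183 + (24 - 96))/((24 - 96) + √2*√(24 - 96)) + (-48 + 68) = (-183 - 72)/(-72 + √2*√(-72)) + 20 = -255/(-72 + √2*(6*I*√2)) + 20 = -255/(-72 + 12*I) + 20 = ((-72 - 12*I)/5328)*(-255) + 20 = -85*(-72 - 12*I)/1776 + 20 = 20 - 85*(-72 - 12*I)/1776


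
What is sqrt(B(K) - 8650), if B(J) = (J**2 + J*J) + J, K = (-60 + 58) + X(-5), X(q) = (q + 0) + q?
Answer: I*sqrt(8374) ≈ 91.51*I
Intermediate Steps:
X(q) = 2*q (X(q) = q + q = 2*q)
K = -12 (K = (-60 + 58) + 2*(-5) = -2 - 10 = -12)
B(J) = J + 2*J**2 (B(J) = (J**2 + J**2) + J = 2*J**2 + J = J + 2*J**2)
sqrt(B(K) - 8650) = sqrt(-12*(1 + 2*(-12)) - 8650) = sqrt(-12*(1 - 24) - 8650) = sqrt(-12*(-23) - 8650) = sqrt(276 - 8650) = sqrt(-8374) = I*sqrt(8374)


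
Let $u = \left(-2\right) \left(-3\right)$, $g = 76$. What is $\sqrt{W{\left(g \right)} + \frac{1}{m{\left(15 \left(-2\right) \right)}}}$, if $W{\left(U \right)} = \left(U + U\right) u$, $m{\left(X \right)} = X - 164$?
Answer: $\frac{\sqrt{34323838}}{194} \approx 30.199$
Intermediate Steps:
$m{\left(X \right)} = -164 + X$
$u = 6$
$W{\left(U \right)} = 12 U$ ($W{\left(U \right)} = \left(U + U\right) 6 = 2 U 6 = 12 U$)
$\sqrt{W{\left(g \right)} + \frac{1}{m{\left(15 \left(-2\right) \right)}}} = \sqrt{12 \cdot 76 + \frac{1}{-164 + 15 \left(-2\right)}} = \sqrt{912 + \frac{1}{-164 - 30}} = \sqrt{912 + \frac{1}{-194}} = \sqrt{912 - \frac{1}{194}} = \sqrt{\frac{176927}{194}} = \frac{\sqrt{34323838}}{194}$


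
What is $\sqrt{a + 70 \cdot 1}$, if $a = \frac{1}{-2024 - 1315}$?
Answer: $\frac{\sqrt{86713459}}{1113} \approx 8.3666$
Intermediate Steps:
$a = - \frac{1}{3339}$ ($a = \frac{1}{-2024 - 1315} = \frac{1}{-3339} = - \frac{1}{3339} \approx -0.00029949$)
$\sqrt{a + 70 \cdot 1} = \sqrt{- \frac{1}{3339} + 70 \cdot 1} = \sqrt{- \frac{1}{3339} + 70} = \sqrt{\frac{233729}{3339}} = \frac{\sqrt{86713459}}{1113}$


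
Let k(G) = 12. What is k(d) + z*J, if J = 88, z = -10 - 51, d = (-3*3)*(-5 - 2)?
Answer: -5356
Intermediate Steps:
d = 63 (d = -9*(-7) = 63)
z = -61
k(d) + z*J = 12 - 61*88 = 12 - 5368 = -5356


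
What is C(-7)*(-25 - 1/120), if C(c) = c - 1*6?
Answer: 39013/120 ≈ 325.11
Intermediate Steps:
C(c) = -6 + c (C(c) = c - 6 = -6 + c)
C(-7)*(-25 - 1/120) = (-6 - 7)*(-25 - 1/120) = -13*(-25 - 1*1/120) = -13*(-25 - 1/120) = -13*(-3001/120) = 39013/120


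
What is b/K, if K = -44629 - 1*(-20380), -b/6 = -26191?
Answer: -52382/8083 ≈ -6.4805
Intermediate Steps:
b = 157146 (b = -6*(-26191) = 157146)
K = -24249 (K = -44629 + 20380 = -24249)
b/K = 157146/(-24249) = 157146*(-1/24249) = -52382/8083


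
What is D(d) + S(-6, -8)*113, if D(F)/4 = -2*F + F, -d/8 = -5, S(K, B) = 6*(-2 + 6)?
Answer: 2552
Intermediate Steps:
S(K, B) = 24 (S(K, B) = 6*4 = 24)
d = 40 (d = -8*(-5) = 40)
D(F) = -4*F (D(F) = 4*(-2*F + F) = 4*(-F) = -4*F)
D(d) + S(-6, -8)*113 = -4*40 + 24*113 = -160 + 2712 = 2552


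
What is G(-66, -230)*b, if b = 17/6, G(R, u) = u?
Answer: -1955/3 ≈ -651.67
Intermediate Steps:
b = 17/6 (b = 17*(⅙) = 17/6 ≈ 2.8333)
G(-66, -230)*b = -230*17/6 = -1955/3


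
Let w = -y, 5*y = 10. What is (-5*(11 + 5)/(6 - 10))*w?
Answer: -40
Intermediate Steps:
y = 2 (y = (⅕)*10 = 2)
w = -2 (w = -1*2 = -2)
(-5*(11 + 5)/(6 - 10))*w = -5*(11 + 5)/(6 - 10)*(-2) = -80/(-4)*(-2) = -80*(-1)/4*(-2) = -5*(-4)*(-2) = 20*(-2) = -40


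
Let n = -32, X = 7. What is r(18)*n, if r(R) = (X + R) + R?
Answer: -1376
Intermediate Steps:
r(R) = 7 + 2*R (r(R) = (7 + R) + R = 7 + 2*R)
r(18)*n = (7 + 2*18)*(-32) = (7 + 36)*(-32) = 43*(-32) = -1376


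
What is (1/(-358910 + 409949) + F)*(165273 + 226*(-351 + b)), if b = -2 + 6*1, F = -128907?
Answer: -571417426992572/51039 ≈ -1.1196e+10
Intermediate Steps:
b = 4 (b = -2 + 6 = 4)
(1/(-358910 + 409949) + F)*(165273 + 226*(-351 + b)) = (1/(-358910 + 409949) - 128907)*(165273 + 226*(-351 + 4)) = (1/51039 - 128907)*(165273 + 226*(-347)) = (1/51039 - 128907)*(165273 - 78422) = -6579284372/51039*86851 = -571417426992572/51039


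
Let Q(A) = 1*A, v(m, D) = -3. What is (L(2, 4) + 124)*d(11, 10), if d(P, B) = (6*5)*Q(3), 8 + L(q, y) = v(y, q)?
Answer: 10170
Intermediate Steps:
L(q, y) = -11 (L(q, y) = -8 - 3 = -11)
Q(A) = A
d(P, B) = 90 (d(P, B) = (6*5)*3 = 30*3 = 90)
(L(2, 4) + 124)*d(11, 10) = (-11 + 124)*90 = 113*90 = 10170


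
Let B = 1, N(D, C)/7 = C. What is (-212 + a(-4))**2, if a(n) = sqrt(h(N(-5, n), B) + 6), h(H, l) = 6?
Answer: 44956 - 848*sqrt(3) ≈ 43487.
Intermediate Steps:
N(D, C) = 7*C
a(n) = 2*sqrt(3) (a(n) = sqrt(6 + 6) = sqrt(12) = 2*sqrt(3))
(-212 + a(-4))**2 = (-212 + 2*sqrt(3))**2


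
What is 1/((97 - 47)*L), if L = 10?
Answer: 1/500 ≈ 0.0020000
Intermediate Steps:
1/((97 - 47)*L) = 1/((97 - 47)*10) = 1/(50*10) = 1/500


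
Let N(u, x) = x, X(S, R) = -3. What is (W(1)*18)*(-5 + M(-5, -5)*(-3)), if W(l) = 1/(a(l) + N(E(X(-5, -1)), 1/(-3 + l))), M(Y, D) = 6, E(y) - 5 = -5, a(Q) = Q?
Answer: -828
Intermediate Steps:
E(y) = 0 (E(y) = 5 - 5 = 0)
W(l) = 1/(l + 1/(-3 + l))
(W(1)*18)*(-5 + M(-5, -5)*(-3)) = (((-3 + 1)/(1 + 1*(-3 + 1)))*18)*(-5 + 6*(-3)) = ((-2/(1 + 1*(-2)))*18)*(-5 - 18) = ((-2/(1 - 2))*18)*(-23) = ((-2/(-1))*18)*(-23) = (-1*(-2)*18)*(-23) = (2*18)*(-23) = 36*(-23) = -828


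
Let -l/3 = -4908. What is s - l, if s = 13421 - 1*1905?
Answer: -3208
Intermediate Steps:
s = 11516 (s = 13421 - 1905 = 11516)
l = 14724 (l = -3*(-4908) = 14724)
s - l = 11516 - 1*14724 = 11516 - 14724 = -3208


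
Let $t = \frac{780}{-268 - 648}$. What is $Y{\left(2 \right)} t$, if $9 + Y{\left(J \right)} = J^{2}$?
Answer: $\frac{975}{229} \approx 4.2576$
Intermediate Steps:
$t = - \frac{195}{229}$ ($t = \frac{780}{-268 - 648} = \frac{780}{-916} = 780 \left(- \frac{1}{916}\right) = - \frac{195}{229} \approx -0.85153$)
$Y{\left(J \right)} = -9 + J^{2}$
$Y{\left(2 \right)} t = \left(-9 + 2^{2}\right) \left(- \frac{195}{229}\right) = \left(-9 + 4\right) \left(- \frac{195}{229}\right) = \left(-5\right) \left(- \frac{195}{229}\right) = \frac{975}{229}$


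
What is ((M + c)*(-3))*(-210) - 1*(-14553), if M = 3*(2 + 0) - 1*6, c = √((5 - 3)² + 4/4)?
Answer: 14553 + 630*√5 ≈ 15962.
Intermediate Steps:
c = √5 (c = √(2² + 4*(¼)) = √(4 + 1) = √5 ≈ 2.2361)
M = 0 (M = 3*2 - 6 = 6 - 6 = 0)
((M + c)*(-3))*(-210) - 1*(-14553) = ((0 + √5)*(-3))*(-210) - 1*(-14553) = (√5*(-3))*(-210) + 14553 = -3*√5*(-210) + 14553 = 630*√5 + 14553 = 14553 + 630*√5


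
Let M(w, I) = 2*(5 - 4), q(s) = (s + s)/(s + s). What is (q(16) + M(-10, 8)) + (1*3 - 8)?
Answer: -2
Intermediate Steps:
q(s) = 1 (q(s) = (2*s)/((2*s)) = (2*s)*(1/(2*s)) = 1)
M(w, I) = 2 (M(w, I) = 2*1 = 2)
(q(16) + M(-10, 8)) + (1*3 - 8) = (1 + 2) + (1*3 - 8) = 3 + (3 - 8) = 3 - 5 = -2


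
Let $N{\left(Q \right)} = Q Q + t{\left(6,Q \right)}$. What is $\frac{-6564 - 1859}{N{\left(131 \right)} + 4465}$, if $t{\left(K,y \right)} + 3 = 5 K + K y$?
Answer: $- \frac{8423}{22439} \approx -0.37537$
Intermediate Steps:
$t{\left(K,y \right)} = -3 + 5 K + K y$ ($t{\left(K,y \right)} = -3 + \left(5 K + K y\right) = -3 + 5 K + K y$)
$N{\left(Q \right)} = 27 + Q^{2} + 6 Q$ ($N{\left(Q \right)} = Q Q + \left(-3 + 5 \cdot 6 + 6 Q\right) = Q^{2} + \left(-3 + 30 + 6 Q\right) = Q^{2} + \left(27 + 6 Q\right) = 27 + Q^{2} + 6 Q$)
$\frac{-6564 - 1859}{N{\left(131 \right)} + 4465} = \frac{-6564 - 1859}{\left(27 + 131^{2} + 6 \cdot 131\right) + 4465} = - \frac{8423}{\left(27 + 17161 + 786\right) + 4465} = - \frac{8423}{17974 + 4465} = - \frac{8423}{22439}$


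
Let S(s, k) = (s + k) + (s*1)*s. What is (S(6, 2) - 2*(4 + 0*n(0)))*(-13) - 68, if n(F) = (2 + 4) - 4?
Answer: -536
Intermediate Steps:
S(s, k) = k + s + s² (S(s, k) = (k + s) + s*s = (k + s) + s² = k + s + s²)
n(F) = 2 (n(F) = 6 - 4 = 2)
(S(6, 2) - 2*(4 + 0*n(0)))*(-13) - 68 = ((2 + 6 + 6²) - 2*(4 + 0*2))*(-13) - 68 = ((2 + 6 + 36) - 2*(4 + 0))*(-13) - 68 = (44 - 2*4)*(-13) - 68 = (44 - 8)*(-13) - 68 = 36*(-13) - 68 = -468 - 68 = -536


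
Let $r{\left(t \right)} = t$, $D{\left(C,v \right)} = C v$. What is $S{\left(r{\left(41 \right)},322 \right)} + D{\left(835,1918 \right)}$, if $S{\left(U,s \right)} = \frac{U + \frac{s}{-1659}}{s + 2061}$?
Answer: $\frac{904497709301}{564771} \approx 1.6015 \cdot 10^{6}$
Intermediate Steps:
$S{\left(U,s \right)} = \frac{U - \frac{s}{1659}}{2061 + s}$ ($S{\left(U,s \right)} = \frac{U + s \left(- \frac{1}{1659}\right)}{2061 + s} = \frac{U - \frac{s}{1659}}{2061 + s}$)
$S{\left(r{\left(41 \right)},322 \right)} + D{\left(835,1918 \right)} = \frac{41 - \frac{46}{237}}{2061 + 322} + 835 \cdot 1918 = \frac{41 - \frac{46}{237}}{2383} + 1601530 = \frac{1}{2383} \cdot \frac{9671}{237} + 1601530 = \frac{9671}{564771} + 1601530 = \frac{904497709301}{564771}$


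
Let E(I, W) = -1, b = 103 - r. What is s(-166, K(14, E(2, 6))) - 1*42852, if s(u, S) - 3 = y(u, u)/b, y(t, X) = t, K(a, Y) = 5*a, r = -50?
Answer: -6556063/153 ≈ -42850.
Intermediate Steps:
b = 153 (b = 103 - 1*(-50) = 103 + 50 = 153)
s(u, S) = 3 + u/153
s(-166, K(14, E(2, 6))) - 1*42852 = (3 + (1/153)*(-166)) - 1*42852 = (3 - 166/153) - 42852 = 293/153 - 42852 = -6556063/153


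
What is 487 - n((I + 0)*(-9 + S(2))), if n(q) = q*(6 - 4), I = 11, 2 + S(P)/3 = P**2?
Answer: 553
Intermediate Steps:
S(P) = -6 + 3*P**2
n(q) = 2*q (n(q) = q*2 = 2*q)
487 - n((I + 0)*(-9 + S(2))) = 487 - 2*(11 + 0)*(-9 + (-6 + 3*2**2)) = 487 - 2*11*(-9 + (-6 + 3*4)) = 487 - 2*11*(-9 + (-6 + 12)) = 487 - 2*11*(-9 + 6) = 487 - 2*11*(-3) = 487 - 2*(-33) = 487 - 1*(-66) = 487 + 66 = 553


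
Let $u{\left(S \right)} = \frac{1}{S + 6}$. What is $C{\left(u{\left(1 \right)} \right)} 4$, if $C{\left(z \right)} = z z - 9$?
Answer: $- \frac{1760}{49} \approx -35.918$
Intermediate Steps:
$u{\left(S \right)} = \frac{1}{6 + S}$
$C{\left(z \right)} = -9 + z^{2}$ ($C{\left(z \right)} = z^{2} - 9 = -9 + z^{2}$)
$C{\left(u{\left(1 \right)} \right)} 4 = \left(-9 + \left(\frac{1}{6 + 1}\right)^{2}\right) 4 = \left(-9 + \left(\frac{1}{7}\right)^{2}\right) 4 = \left(-9 + \frac{1}{49}\right) 4 = \left(- \frac{440}{49}\right) 4 = - \frac{1760}{49}$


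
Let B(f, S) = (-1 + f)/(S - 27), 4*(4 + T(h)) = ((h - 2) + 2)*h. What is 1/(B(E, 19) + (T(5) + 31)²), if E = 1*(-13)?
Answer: 16/17717 ≈ 0.00090309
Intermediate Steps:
E = -13
T(h) = -4 + h²/4 (T(h) = -4 + (((h - 2) + 2)*h)/4 = -4 + (((-2 + h) + 2)*h)/4 = -4 + (h*h)/4 = -4 + h²/4)
B(f, S) = (-1 + f)/(-27 + S)
1/(B(E, 19) + (T(5) + 31)²) = 1/((-1 - 13)/(-27 + 19) + ((-4 + (¼)*5²) + 31)²) = 1/(-14/(-8) + ((-4 + (¼)*25) + 31)²) = 1/(-⅛*(-14) + ((-4 + 25/4) + 31)²) = 1/(7/4 + (9/4 + 31)²) = 1/(7/4 + (133/4)²) = 1/(7/4 + 17689/16) = 1/(17717/16) = 16/17717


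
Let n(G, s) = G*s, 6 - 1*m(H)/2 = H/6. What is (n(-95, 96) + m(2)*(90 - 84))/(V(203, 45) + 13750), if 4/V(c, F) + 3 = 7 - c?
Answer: -29054/44133 ≈ -0.65833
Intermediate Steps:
m(H) = 12 - H/3 (m(H) = 12 - 2*H/6 = 12 - H/3)
V(c, F) = 4/(4 - c) (V(c, F) = 4/(-3 + (7 - c)) = 4/(4 - c))
(n(-95, 96) + m(2)*(90 - 84))/(V(203, 45) + 13750) = (-95*96 + (12 - ⅓*2)*(90 - 84))/(-4/(-4 + 203) + 13750) = (-9120 + (12 - ⅔)*6)/(-4/199 + 13750) = (-9120 + (34/3)*6)/(-4*1/199 + 13750) = (-9120 + 68)/(-4/199 + 13750) = -9052/2736246/199 = -9052*199/2736246 = -29054/44133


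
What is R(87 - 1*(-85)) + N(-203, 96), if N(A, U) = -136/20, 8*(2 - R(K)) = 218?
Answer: -641/20 ≈ -32.050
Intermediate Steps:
R(K) = -101/4 (R(K) = 2 - 1/8*218 = 2 - 109/4 = -101/4)
N(A, U) = -34/5 (N(A, U) = -136*1/20 = -34/5)
R(87 - 1*(-85)) + N(-203, 96) = -101/4 - 34/5 = -641/20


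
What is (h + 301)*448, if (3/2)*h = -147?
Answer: 90944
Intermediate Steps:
h = -98 (h = (⅔)*(-147) = -98)
(h + 301)*448 = (-98 + 301)*448 = 203*448 = 90944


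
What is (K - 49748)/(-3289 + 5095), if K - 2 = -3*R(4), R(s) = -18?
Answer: -8282/301 ≈ -27.515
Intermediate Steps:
K = 56 (K = 2 - 3*(-18) = 2 + 54 = 56)
(K - 49748)/(-3289 + 5095) = (56 - 49748)/(-3289 + 5095) = -49692/1806 = -49692*1/1806 = -8282/301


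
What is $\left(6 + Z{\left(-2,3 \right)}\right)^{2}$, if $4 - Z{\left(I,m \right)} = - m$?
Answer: $169$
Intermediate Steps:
$Z{\left(I,m \right)} = 4 + m$ ($Z{\left(I,m \right)} = 4 - - m = 4 + m$)
$\left(6 + Z{\left(-2,3 \right)}\right)^{2} = \left(6 + \left(4 + 3\right)\right)^{2} = \left(6 + 7\right)^{2} = 13^{2} = 169$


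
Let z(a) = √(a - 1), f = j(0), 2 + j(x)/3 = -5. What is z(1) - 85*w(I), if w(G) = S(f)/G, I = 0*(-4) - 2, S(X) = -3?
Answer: -255/2 ≈ -127.50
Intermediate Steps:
j(x) = -21 (j(x) = -6 + 3*(-5) = -6 - 15 = -21)
f = -21
z(a) = √(-1 + a)
I = -2 (I = 0 - 2 = -2)
w(G) = -3/G
z(1) - 85*w(I) = √(-1 + 1) - (-255)/(-2) = √0 - (-255)*(-1)/2 = 0 - 85*3/2 = 0 - 255/2 = -255/2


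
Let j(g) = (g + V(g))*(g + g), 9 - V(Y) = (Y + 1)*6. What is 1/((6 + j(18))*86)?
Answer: -1/268836 ≈ -3.7197e-6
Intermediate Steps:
V(Y) = 3 - 6*Y (V(Y) = 9 - (Y + 1)*6 = 9 - (1 + Y)*6 = 9 - (6 + 6*Y) = 9 + (-6 - 6*Y) = 3 - 6*Y)
j(g) = 2*g*(3 - 5*g) (j(g) = (g + (3 - 6*g))*(g + g) = (3 - 5*g)*(2*g) = 2*g*(3 - 5*g))
1/((6 + j(18))*86) = 1/((6 + 2*18*(3 - 5*18))*86) = 1/((6 + 2*18*(3 - 90))*86) = 1/((6 + 2*18*(-87))*86) = 1/((6 - 3132)*86) = 1/(-3126*86) = 1/(-268836) = -1/268836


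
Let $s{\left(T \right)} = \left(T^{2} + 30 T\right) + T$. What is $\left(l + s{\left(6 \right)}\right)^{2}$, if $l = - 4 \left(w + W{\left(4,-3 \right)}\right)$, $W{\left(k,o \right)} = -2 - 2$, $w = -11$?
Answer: $79524$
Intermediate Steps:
$W{\left(k,o \right)} = -4$
$s{\left(T \right)} = T^{2} + 31 T$
$l = 60$ ($l = - 4 \left(-11 - 4\right) = \left(-4\right) \left(-15\right) = 60$)
$\left(l + s{\left(6 \right)}\right)^{2} = \left(60 + 6 \left(31 + 6\right)\right)^{2} = \left(60 + 6 \cdot 37\right)^{2} = \left(60 + 222\right)^{2} = 282^{2} = 79524$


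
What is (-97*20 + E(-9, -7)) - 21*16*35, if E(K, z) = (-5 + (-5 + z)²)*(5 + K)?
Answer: -14256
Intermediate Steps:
(-97*20 + E(-9, -7)) - 21*16*35 = (-97*20 + (-25 - 5*(-9) + 5*(-5 - 7)² - 9*(-5 - 7)²)) - 21*16*35 = (-1940 + (-25 + 45 + 5*(-12)² - 9*(-12)²)) - 336*35 = (-1940 + (-25 + 45 + 5*144 - 9*144)) - 11760 = (-1940 + (-25 + 45 + 720 - 1296)) - 11760 = (-1940 - 556) - 11760 = -2496 - 11760 = -14256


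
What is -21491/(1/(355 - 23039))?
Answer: 487501844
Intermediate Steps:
-21491/(1/(355 - 23039)) = -21491/(1/(-22684)) = -21491/(-1/22684) = -21491*(-22684) = 487501844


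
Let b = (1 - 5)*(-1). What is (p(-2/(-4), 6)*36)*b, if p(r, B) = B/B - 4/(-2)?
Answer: 432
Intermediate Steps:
p(r, B) = 3 (p(r, B) = 1 - 4*(-½) = 1 + 2 = 3)
b = 4 (b = -4*(-1) = 4)
(p(-2/(-4), 6)*36)*b = (3*36)*4 = 108*4 = 432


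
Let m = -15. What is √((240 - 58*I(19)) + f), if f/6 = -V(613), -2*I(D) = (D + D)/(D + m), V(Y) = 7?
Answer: √1894/2 ≈ 21.760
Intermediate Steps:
I(D) = -D/(-15 + D) (I(D) = -(D + D)/(2*(D - 15)) = -2*D/(2*(-15 + D)) = -D/(-15 + D))
f = -42 (f = 6*(-1*7) = 6*(-7) = -42)
√((240 - 58*I(19)) + f) = √((240 - (-58)*19/(-15 + 19)) - 42) = √((240 - (-58)*19/4) - 42) = √((240 - 58*(-19/4)) - 42) = √((240 + 551/2) - 42) = √(1031/2 - 42) = √(947/2) = √1894/2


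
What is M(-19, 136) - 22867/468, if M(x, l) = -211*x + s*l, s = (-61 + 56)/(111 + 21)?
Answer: 1566175/396 ≈ 3955.0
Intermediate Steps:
s = -5/132 ≈ -0.037879
M(x, l) = -211*x - 5*l/132
M(-19, 136) - 22867/468 = (-211*(-19) - 5/132*136) - 22867/468 = (4009 - 170/33) - 22867/468 = 132127/33 - 1*1759/36 = 132127/33 - 1759/36 = 1566175/396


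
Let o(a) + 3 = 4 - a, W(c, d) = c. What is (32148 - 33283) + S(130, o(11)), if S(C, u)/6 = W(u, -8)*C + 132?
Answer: -8143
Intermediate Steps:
o(a) = 1 - a (o(a) = -3 + (4 - a) = 1 - a)
S(C, u) = 792 + 6*C*u (S(C, u) = 6*(u*C + 132) = 6*(C*u + 132) = 6*(132 + C*u) = 792 + 6*C*u)
(32148 - 33283) + S(130, o(11)) = (32148 - 33283) + (792 + 6*130*(1 - 1*11)) = -1135 + (792 + 6*130*(1 - 11)) = -1135 + (792 + 6*130*(-10)) = -1135 + (792 - 7800) = -1135 - 7008 = -8143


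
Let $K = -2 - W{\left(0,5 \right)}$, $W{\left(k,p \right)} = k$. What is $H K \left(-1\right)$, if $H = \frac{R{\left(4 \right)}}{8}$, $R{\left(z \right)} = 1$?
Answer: $\frac{1}{4} \approx 0.25$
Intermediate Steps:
$K = -2$ ($K = -2 - 0 = -2 + 0 = -2$)
$H = \frac{1}{8}$ ($H = 1 \cdot \frac{1}{8} = \frac{1}{8} \approx 0.125$)
$H K \left(-1\right) = \frac{1}{8} \left(-2\right) \left(-1\right) = \left(- \frac{1}{4}\right) \left(-1\right) = \frac{1}{4}$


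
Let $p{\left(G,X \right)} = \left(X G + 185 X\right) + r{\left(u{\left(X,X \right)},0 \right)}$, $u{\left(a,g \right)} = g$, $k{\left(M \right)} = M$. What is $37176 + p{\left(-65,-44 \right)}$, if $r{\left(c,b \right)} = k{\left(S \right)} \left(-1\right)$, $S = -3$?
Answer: $31899$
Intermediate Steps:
$r{\left(c,b \right)} = 3$ ($r{\left(c,b \right)} = \left(-3\right) \left(-1\right) = 3$)
$p{\left(G,X \right)} = 3 + 185 X + G X$ ($p{\left(G,X \right)} = \left(X G + 185 X\right) + 3 = \left(G X + 185 X\right) + 3 = \left(185 X + G X\right) + 3 = 3 + 185 X + G X$)
$37176 + p{\left(-65,-44 \right)} = 37176 + \left(3 + 185 \left(-44\right) - -2860\right) = 37176 + \left(3 - 8140 + 2860\right) = 37176 - 5277 = 31899$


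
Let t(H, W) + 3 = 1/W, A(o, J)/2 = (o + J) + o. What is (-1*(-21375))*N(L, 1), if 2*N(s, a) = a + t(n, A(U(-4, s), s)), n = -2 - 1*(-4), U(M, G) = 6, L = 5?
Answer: -1432125/68 ≈ -21061.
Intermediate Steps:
A(o, J) = 2*J + 4*o (A(o, J) = 2*((o + J) + o) = 2*((J + o) + o) = 2*(J + 2*o) = 2*J + 4*o)
n = 2 (n = -2 + 4 = 2)
t(H, W) = -3 + 1/W
N(s, a) = -3/2 + a/2 + 1/(2*(24 + 2*s)) (N(s, a) = (a + (-3 + 1/(2*s + 4*6)))/2 = (a + (-3 + 1/(2*s + 24)))/2 = (a + (-3 + 1/(24 + 2*s)))/2 = (-3 + a + 1/(24 + 2*s))/2 = -3/2 + a/2 + 1/(2*(24 + 2*s)))
(-1*(-21375))*N(L, 1) = (-1*(-21375))*((1 + 2*(-3 + 1)*(12 + 5))/(4*(12 + 5))) = 21375*((1/4)*(1 + 2*(-2)*17)/17) = 21375*((1/4)*(1/17)*(1 - 68)) = 21375*((1/4)*(1/17)*(-67)) = 21375*(-67/68) = -1432125/68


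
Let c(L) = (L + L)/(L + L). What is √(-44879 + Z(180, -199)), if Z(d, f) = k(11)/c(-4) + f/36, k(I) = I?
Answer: I*√1615447/6 ≈ 211.83*I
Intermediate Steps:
c(L) = 1 (c(L) = (2*L)/((2*L)) = (2*L)*(1/(2*L)) = 1)
Z(d, f) = 11 + f/36 (Z(d, f) = 11/1 + f/36 = 11*1 + f*(1/36) = 11 + f/36)
√(-44879 + Z(180, -199)) = √(-44879 + (11 + (1/36)*(-199))) = √(-44879 + (11 - 199/36)) = √(-44879 + 197/36) = √(-1615447/36) = I*√1615447/6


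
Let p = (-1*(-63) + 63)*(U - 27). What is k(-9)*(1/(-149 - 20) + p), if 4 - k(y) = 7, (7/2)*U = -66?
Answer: 2929449/169 ≈ 17334.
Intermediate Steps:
U = -132/7 (U = (2/7)*(-66) = -132/7 ≈ -18.857)
k(y) = -3 (k(y) = 4 - 1*7 = 4 - 7 = -3)
p = -5778 (p = (-1*(-63) + 63)*(-132/7 - 27) = (63 + 63)*(-321/7) = 126*(-321/7) = -5778)
k(-9)*(1/(-149 - 20) + p) = -3*(1/(-149 - 20) - 5778) = -3*(1/(-169) - 5778) = -3*(-1/169 - 5778) = -3*(-976483/169) = 2929449/169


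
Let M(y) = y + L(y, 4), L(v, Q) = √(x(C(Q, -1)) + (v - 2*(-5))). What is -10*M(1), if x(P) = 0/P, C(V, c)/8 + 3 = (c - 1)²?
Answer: -10 - 10*√11 ≈ -43.166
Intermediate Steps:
C(V, c) = -24 + 8*(-1 + c)² (C(V, c) = -24 + 8*(c - 1)² = -24 + 8*(-1 + c)²)
x(P) = 0
L(v, Q) = √(10 + v) (L(v, Q) = √(0 + (v - 2*(-5))) = √(0 + (v + 10)) = √(0 + (10 + v)) = √(10 + v))
M(y) = y + √(10 + y)
-10*M(1) = -10*(1 + √(10 + 1)) = -10*(1 + √11) = -10 - 10*√11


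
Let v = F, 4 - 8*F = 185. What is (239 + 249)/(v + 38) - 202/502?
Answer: 967481/30873 ≈ 31.337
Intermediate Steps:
F = -181/8 (F = 1/2 - 1/8*185 = 1/2 - 185/8 = -181/8 ≈ -22.625)
v = -181/8 ≈ -22.625
(239 + 249)/(v + 38) - 202/502 = (239 + 249)/(-181/8 + 38) - 202/502 = 488/(123/8) - 202/502 = 488*(8/123) - 1*101/251 = 3904/123 - 101/251 = 967481/30873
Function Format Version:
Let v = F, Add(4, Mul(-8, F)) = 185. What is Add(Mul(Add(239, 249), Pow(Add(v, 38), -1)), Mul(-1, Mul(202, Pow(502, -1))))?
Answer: Rational(967481, 30873) ≈ 31.337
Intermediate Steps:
F = Rational(-181, 8) (F = Add(Rational(1, 2), Mul(Rational(-1, 8), 185)) = Add(Rational(1, 2), Rational(-185, 8)) = Rational(-181, 8) ≈ -22.625)
v = Rational(-181, 8) ≈ -22.625
Add(Mul(Add(239, 249), Pow(Add(v, 38), -1)), Mul(-1, Mul(202, Pow(502, -1)))) = Add(Mul(Add(239, 249), Pow(Add(Rational(-181, 8), 38), -1)), Mul(-1, Mul(202, Pow(502, -1)))) = Add(Mul(488, Pow(Rational(123, 8), -1)), Mul(-1, Mul(202, Rational(1, 502)))) = Add(Mul(488, Rational(8, 123)), Mul(-1, Rational(101, 251))) = Add(Rational(3904, 123), Rational(-101, 251)) = Rational(967481, 30873)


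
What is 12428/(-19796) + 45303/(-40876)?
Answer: -351206279/202295324 ≈ -1.7361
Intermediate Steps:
12428/(-19796) + 45303/(-40876) = 12428*(-1/19796) + 45303*(-1/40876) = -3107/4949 - 45303/40876 = -351206279/202295324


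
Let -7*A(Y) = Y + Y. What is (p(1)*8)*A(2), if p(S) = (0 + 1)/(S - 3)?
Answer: 16/7 ≈ 2.2857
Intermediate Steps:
A(Y) = -2*Y/7 (A(Y) = -(Y + Y)/7 = -2*Y/7)
p(S) = 1/(-3 + S)
(p(1)*8)*A(2) = (8/(-3 + 1))*(-2/7*2) = (8/(-2))*(-4/7) = -1/2*8*(-4/7) = -4*(-4/7) = 16/7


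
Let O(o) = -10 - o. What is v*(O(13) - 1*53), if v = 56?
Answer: -4256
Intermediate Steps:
v*(O(13) - 1*53) = 56*((-10 - 1*13) - 1*53) = 56*((-10 - 13) - 53) = 56*(-23 - 53) = 56*(-76) = -4256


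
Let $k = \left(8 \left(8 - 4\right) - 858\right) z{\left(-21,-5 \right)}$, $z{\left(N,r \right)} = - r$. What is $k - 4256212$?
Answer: $-4260342$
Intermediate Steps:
$k = -4130$ ($k = \left(8 \left(8 - 4\right) - 858\right) \left(\left(-1\right) \left(-5\right)\right) = \left(8 \cdot 4 - 858\right) 5 = \left(32 - 858\right) 5 = \left(-826\right) 5 = -4130$)
$k - 4256212 = -4130 - 4256212 = -4260342$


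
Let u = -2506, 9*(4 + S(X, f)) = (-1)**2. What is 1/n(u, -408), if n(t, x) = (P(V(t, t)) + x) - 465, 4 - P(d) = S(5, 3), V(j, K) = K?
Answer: -9/7786 ≈ -0.0011559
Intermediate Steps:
S(X, f) = -35/9 (S(X, f) = -4 + (1/9)*(-1)**2 = -4 + (1/9)*1 = -4 + 1/9 = -35/9)
P(d) = 71/9 (P(d) = 4 - 1*(-35/9) = 4 + 35/9 = 71/9)
n(t, x) = -4114/9 + x (n(t, x) = (71/9 + x) - 465 = -4114/9 + x)
1/n(u, -408) = 1/(-4114/9 - 408) = 1/(-7786/9) = -9/7786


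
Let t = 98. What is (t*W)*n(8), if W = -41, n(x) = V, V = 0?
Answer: 0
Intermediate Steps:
n(x) = 0
(t*W)*n(8) = (98*(-41))*0 = -4018*0 = 0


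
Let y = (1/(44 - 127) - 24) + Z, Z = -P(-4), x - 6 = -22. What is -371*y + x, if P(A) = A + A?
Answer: 491731/83 ≈ 5924.5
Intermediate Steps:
P(A) = 2*A
x = -16 (x = 6 - 22 = -16)
Z = 8 (Z = -2*(-4) = -1*(-8) = 8)
y = -1329/83 (y = (1/(44 - 127) - 24) + 8 = (1/(-83) - 24) + 8 = (-1/83 - 24) + 8 = -1993/83 + 8 = -1329/83 ≈ -16.012)
-371*y + x = -371*(-1329/83) - 16 = 493059/83 - 16 = 491731/83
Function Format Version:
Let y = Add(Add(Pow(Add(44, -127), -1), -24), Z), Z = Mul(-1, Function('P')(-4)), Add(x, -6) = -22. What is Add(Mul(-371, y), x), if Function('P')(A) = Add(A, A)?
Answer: Rational(491731, 83) ≈ 5924.5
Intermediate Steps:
Function('P')(A) = Mul(2, A)
x = -16 (x = Add(6, -22) = -16)
Z = 8 (Z = Mul(-1, Mul(2, -4)) = Mul(-1, -8) = 8)
y = Rational(-1329, 83) (y = Add(Add(Pow(Add(44, -127), -1), -24), 8) = Add(Add(Pow(-83, -1), -24), 8) = Add(Add(Rational(-1, 83), -24), 8) = Add(Rational(-1993, 83), 8) = Rational(-1329, 83) ≈ -16.012)
Add(Mul(-371, y), x) = Add(Mul(-371, Rational(-1329, 83)), -16) = Add(Rational(493059, 83), -16) = Rational(491731, 83)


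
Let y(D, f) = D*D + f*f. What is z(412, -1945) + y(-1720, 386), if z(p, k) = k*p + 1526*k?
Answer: -662014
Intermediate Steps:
z(p, k) = 1526*k + k*p
y(D, f) = D² + f²
z(412, -1945) + y(-1720, 386) = -1945*(1526 + 412) + ((-1720)² + 386²) = -1945*1938 + (2958400 + 148996) = -3769410 + 3107396 = -662014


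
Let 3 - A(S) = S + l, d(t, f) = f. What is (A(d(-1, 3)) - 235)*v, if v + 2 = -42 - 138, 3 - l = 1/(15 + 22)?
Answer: 1602510/37 ≈ 43311.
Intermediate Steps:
l = 110/37 (l = 3 - 1/(15 + 22) = 3 - 1/37 = 110/37 ≈ 2.9730)
v = -182 (v = -2 + (-42 - 138) = -2 - 180 = -182)
A(S) = 1/37 - S (A(S) = 3 - (S + 110/37) = 3 - (110/37 + S) = 3 + (-110/37 - S) = 1/37 - S)
(A(d(-1, 3)) - 235)*v = ((1/37 - 1*3) - 235)*(-182) = ((1/37 - 3) - 235)*(-182) = (-110/37 - 235)*(-182) = -8805/37*(-182) = 1602510/37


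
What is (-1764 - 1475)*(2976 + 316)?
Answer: -10662788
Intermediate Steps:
(-1764 - 1475)*(2976 + 316) = -3239*3292 = -10662788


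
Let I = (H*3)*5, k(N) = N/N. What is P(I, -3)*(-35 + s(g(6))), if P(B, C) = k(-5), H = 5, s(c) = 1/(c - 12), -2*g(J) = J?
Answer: -526/15 ≈ -35.067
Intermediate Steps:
g(J) = -J/2
s(c) = 1/(-12 + c)
k(N) = 1
I = 75 (I = (5*3)*5 = 15*5 = 75)
P(B, C) = 1
P(I, -3)*(-35 + s(g(6))) = 1*(-35 + 1/(-12 - ½*6)) = 1*(-35 + 1/(-12 - 3)) = 1*(-35 + 1/(-15)) = 1*(-35 - 1/15) = 1*(-526/15) = -526/15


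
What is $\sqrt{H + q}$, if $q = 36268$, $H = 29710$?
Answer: $\sqrt{65978} \approx 256.86$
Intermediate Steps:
$\sqrt{H + q} = \sqrt{29710 + 36268} = \sqrt{65978}$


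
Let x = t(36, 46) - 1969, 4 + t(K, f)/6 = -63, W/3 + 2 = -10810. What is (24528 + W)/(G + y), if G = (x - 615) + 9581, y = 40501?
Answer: -1977/11774 ≈ -0.16791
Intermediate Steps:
W = -32436 (W = -6 + 3*(-10810) = -6 - 32430 = -32436)
t(K, f) = -402 (t(K, f) = -24 + 6*(-63) = -24 - 378 = -402)
x = -2371 (x = -402 - 1969 = -2371)
G = 6595 (G = (-2371 - 615) + 9581 = -2986 + 9581 = 6595)
(24528 + W)/(G + y) = (24528 - 32436)/(6595 + 40501) = -7908/47096 = -7908*1/47096 = -1977/11774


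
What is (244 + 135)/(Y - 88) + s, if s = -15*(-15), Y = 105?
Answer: 4204/17 ≈ 247.29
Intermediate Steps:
s = 225
(244 + 135)/(Y - 88) + s = (244 + 135)/(105 - 88) + 225 = 379/17 + 225 = 4204/17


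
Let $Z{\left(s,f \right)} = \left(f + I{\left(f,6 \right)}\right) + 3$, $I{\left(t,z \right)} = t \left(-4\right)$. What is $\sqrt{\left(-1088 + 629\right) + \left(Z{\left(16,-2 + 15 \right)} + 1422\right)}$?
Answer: $3 \sqrt{103} \approx 30.447$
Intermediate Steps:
$I{\left(t,z \right)} = - 4 t$
$Z{\left(s,f \right)} = 3 - 3 f$ ($Z{\left(s,f \right)} = \left(f - 4 f\right) + 3 = - 3 f + 3 = 3 - 3 f$)
$\sqrt{\left(-1088 + 629\right) + \left(Z{\left(16,-2 + 15 \right)} + 1422\right)} = \sqrt{\left(-1088 + 629\right) + \left(\left(3 - 3 \left(-2 + 15\right)\right) + 1422\right)} = \sqrt{-459 + \left(\left(3 - 39\right) + 1422\right)} = \sqrt{-459 + \left(-36 + 1422\right)} = \sqrt{-459 + 1386} = \sqrt{927} = 3 \sqrt{103}$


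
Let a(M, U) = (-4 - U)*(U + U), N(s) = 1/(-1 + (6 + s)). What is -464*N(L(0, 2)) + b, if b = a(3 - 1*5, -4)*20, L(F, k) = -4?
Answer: -464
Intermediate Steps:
N(s) = 1/(5 + s)
a(M, U) = 2*U*(-4 - U) (a(M, U) = (-4 - U)*(2*U) = 2*U*(-4 - U))
b = 0 (b = -2*(-4)*(4 - 4)*20 = -2*(-4)*0*20 = 0*20 = 0)
-464*N(L(0, 2)) + b = -464/(5 - 4) + 0 = -464/1 + 0 = -464*1 + 0 = -464 + 0 = -464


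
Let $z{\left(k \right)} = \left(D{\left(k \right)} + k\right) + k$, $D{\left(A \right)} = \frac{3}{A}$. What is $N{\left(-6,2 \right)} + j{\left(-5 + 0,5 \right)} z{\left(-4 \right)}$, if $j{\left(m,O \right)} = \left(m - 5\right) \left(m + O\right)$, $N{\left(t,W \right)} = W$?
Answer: $2$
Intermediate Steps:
$j{\left(m,O \right)} = \left(-5 + m\right) \left(O + m\right)$
$z{\left(k \right)} = 2 k + \frac{3}{k}$ ($z{\left(k \right)} = \left(\frac{3}{k} + k\right) + k = \left(k + \frac{3}{k}\right) + k = 2 k + \frac{3}{k}$)
$N{\left(-6,2 \right)} + j{\left(-5 + 0,5 \right)} z{\left(-4 \right)} = 2 + \left(\left(-5 + 0\right)^{2} - 25 - 5 \left(-5 + 0\right) + 5 \left(-5 + 0\right)\right) \left(2 \left(-4\right) + \frac{3}{-4}\right) = 2 + \left(\left(-5\right)^{2} - 25 - -25 + 5 \left(-5\right)\right) \left(-8 + 3 \left(- \frac{1}{4}\right)\right) = 2 + \left(25 - 25 + 25 - 25\right) \left(-8 - \frac{3}{4}\right) = 2 + 0 \left(- \frac{35}{4}\right) = 2 + 0 = 2$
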